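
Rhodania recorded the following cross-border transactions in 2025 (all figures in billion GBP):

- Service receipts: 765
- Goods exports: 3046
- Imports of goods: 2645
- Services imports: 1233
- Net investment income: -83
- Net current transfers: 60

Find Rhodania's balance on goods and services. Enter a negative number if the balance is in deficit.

-67

Goods balance = 3046 - 2645 = 401
Services balance = 765 - 1233 = -468
Trade balance (goods + services) = 401 + (-468) = -67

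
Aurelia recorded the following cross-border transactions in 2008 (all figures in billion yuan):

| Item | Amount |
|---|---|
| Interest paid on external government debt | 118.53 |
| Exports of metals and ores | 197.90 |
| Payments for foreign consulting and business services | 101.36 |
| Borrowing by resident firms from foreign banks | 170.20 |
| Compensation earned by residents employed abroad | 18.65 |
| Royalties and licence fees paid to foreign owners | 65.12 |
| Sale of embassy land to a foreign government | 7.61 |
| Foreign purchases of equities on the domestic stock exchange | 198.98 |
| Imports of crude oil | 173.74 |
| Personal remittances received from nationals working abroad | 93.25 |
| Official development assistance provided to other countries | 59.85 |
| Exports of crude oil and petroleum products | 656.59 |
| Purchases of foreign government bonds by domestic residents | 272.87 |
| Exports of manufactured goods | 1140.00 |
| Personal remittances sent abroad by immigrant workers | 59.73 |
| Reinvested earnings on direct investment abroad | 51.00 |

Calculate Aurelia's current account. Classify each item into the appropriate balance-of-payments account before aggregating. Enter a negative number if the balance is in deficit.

1579.06

Goods: 197.90 - 173.74 + 1140.00 + 656.59 = 1820.75
Services: -65.12 - 101.36 = -166.48
Primary income: 51.00 + 18.65 - 118.53 = -48.88
Secondary income: 93.25 - 59.85 - 59.73 = -26.33
Current account = 1820.75 + (-166.48) + (-48.88) + (-26.33) = 1579.06
(Excluded from the current account — financial account: borrowing by resident firms from foreign banks 170.20, foreign purchases of equities on the domestic stock exchange 198.98, purchases of foreign government bonds by domestic residents 272.87; capital account: sale of embassy land to a foreign government 7.61.)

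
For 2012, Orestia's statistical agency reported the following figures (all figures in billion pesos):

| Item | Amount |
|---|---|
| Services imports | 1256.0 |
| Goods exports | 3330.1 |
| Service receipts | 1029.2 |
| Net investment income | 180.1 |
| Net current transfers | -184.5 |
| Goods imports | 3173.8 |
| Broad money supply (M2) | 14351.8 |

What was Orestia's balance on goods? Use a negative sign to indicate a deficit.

156.3

Goods balance = 3330.1 - 3173.8 = 156.3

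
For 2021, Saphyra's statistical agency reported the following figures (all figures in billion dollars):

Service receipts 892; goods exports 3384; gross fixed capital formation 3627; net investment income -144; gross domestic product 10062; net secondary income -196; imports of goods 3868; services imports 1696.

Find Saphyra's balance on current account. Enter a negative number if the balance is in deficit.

-1628

Goods balance = 3384 - 3868 = -484
Services balance = 892 - 1696 = -804
Trade balance (goods + services) = -484 + (-804) = -1288
Net primary income = -144
Net secondary income = -196
Current account = -1288 + (-144) + (-196) = -1628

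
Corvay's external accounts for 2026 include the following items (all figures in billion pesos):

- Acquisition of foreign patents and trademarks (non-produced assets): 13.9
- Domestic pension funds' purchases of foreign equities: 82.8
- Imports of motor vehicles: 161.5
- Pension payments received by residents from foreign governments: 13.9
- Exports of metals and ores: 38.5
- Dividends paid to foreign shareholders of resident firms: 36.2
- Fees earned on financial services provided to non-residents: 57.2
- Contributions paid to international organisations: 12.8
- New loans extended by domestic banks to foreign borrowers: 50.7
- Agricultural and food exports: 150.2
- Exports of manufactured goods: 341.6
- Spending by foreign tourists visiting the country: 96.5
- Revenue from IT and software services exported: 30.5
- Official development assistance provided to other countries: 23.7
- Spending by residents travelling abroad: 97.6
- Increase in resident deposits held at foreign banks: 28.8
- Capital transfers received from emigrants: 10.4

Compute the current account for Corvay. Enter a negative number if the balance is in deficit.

396.6

Goods: 150.2 - 161.5 + 38.5 + 341.6 = 368.8
Services: 30.5 + 57.2 - 97.6 + 96.5 = 86.6
Primary income: -36.2
Secondary income: -12.8 - 23.7 + 13.9 = -22.6
Current account = 368.8 + 86.6 + (-36.2) + (-22.6) = 396.6
(Excluded from the current account — capital account: acquisition of foreign patents and trademarks (non-produced assets) 13.9, capital transfers received from emigrants 10.4; financial account: domestic pension funds' purchases of foreign equities 82.8, new loans extended by domestic banks to foreign borrowers 50.7, increase in resident deposits held at foreign banks 28.8.)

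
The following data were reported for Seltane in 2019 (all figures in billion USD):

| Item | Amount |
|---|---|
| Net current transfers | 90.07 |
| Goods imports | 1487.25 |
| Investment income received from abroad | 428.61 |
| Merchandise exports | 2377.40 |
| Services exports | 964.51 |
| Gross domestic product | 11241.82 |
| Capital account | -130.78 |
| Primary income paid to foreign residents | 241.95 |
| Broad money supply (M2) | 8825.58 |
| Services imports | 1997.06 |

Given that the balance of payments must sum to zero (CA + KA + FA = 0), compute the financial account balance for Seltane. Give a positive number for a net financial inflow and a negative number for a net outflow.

Goods balance = 2377.40 - 1487.25 = 890.15
Services balance = 964.51 - 1997.06 = -1032.55
Trade balance (goods + services) = 890.15 + (-1032.55) = -142.40
Net primary income = 428.61 - 241.95 = 186.66
Net secondary income = 90.07
Current account = -142.40 + 186.66 + 90.07 = 134.33
Financial account = -(134.33 + (-130.78)) = -3.55

-3.55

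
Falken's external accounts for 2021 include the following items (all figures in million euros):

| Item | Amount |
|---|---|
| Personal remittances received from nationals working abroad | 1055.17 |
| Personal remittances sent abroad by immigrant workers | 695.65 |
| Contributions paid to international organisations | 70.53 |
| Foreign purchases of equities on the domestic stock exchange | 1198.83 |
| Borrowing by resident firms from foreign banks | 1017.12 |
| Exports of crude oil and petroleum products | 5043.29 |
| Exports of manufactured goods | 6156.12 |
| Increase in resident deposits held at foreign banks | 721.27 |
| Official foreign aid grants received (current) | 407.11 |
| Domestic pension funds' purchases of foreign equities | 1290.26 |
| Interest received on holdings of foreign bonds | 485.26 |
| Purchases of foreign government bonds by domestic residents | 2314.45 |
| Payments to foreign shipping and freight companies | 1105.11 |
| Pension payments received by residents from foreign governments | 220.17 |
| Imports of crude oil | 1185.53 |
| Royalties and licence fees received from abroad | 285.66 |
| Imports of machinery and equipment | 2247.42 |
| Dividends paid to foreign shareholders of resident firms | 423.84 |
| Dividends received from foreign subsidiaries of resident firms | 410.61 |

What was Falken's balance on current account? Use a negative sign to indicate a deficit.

Goods: -1185.53 + 5043.29 + 6156.12 - 2247.42 = 7766.46
Services: -1105.11 + 285.66 = -819.45
Primary income: 485.26 + 410.61 - 423.84 = 472.03
Secondary income: 407.11 + 220.17 - 70.53 - 695.65 + 1055.17 = 916.27
Current account = 7766.46 + (-819.45) + 472.03 + 916.27 = 8335.31
(Excluded from the current account — financial account: foreign purchases of equities on the domestic stock exchange 1198.83, borrowing by resident firms from foreign banks 1017.12, increase in resident deposits held at foreign banks 721.27, domestic pension funds' purchases of foreign equities 1290.26, purchases of foreign government bonds by domestic residents 2314.45.)

8335.31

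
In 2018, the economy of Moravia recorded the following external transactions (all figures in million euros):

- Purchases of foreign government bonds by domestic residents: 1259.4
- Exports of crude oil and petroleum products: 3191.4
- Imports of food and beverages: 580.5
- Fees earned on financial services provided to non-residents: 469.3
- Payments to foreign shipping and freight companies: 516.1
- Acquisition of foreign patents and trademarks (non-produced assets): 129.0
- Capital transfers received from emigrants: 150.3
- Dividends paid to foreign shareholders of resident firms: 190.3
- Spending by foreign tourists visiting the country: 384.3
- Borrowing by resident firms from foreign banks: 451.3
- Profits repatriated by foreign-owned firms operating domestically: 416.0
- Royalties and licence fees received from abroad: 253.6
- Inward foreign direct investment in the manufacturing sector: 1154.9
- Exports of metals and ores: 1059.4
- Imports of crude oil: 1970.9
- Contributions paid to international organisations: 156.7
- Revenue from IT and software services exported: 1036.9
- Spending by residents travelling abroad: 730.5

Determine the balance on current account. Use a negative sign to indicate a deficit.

Goods: -1970.9 + 1059.4 - 580.5 + 3191.4 = 1699.4
Services: 253.6 - 730.5 - 516.1 + 384.3 + 469.3 + 1036.9 = 897.5
Primary income: -190.3 - 416.0 = -606.3
Secondary income: -156.7
Current account = 1699.4 + 897.5 + (-606.3) + (-156.7) = 1833.9
(Excluded from the current account — financial account: purchases of foreign government bonds by domestic residents 1259.4, borrowing by resident firms from foreign banks 451.3, inward foreign direct investment in the manufacturing sector 1154.9; capital account: acquisition of foreign patents and trademarks (non-produced assets) 129.0, capital transfers received from emigrants 150.3.)

1833.9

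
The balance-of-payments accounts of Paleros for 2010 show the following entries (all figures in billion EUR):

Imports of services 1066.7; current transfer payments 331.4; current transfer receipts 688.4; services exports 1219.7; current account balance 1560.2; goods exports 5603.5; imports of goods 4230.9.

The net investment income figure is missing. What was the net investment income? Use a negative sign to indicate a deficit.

Current account = goods balance + services balance + net primary income + net secondary income
Sum of the known components = 1882.6
Net investment income = CA - (known components) = 1560.2 - 1882.6 = -322.4

-322.4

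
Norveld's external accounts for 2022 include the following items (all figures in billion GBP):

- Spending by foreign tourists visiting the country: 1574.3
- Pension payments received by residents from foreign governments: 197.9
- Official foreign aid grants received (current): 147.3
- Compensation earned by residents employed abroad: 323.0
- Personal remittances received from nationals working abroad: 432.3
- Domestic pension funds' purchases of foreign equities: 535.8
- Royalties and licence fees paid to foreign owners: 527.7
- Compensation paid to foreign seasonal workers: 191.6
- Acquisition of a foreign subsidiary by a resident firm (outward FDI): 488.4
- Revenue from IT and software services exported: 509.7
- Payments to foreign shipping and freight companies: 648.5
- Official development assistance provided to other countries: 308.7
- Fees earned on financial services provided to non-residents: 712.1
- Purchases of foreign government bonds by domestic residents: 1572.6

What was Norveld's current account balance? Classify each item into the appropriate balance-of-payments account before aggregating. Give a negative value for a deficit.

2220.1

Services: 509.7 - 527.7 + 712.1 + 1574.3 - 648.5 = 1619.9
Primary income: 323.0 - 191.6 = 131.4
Secondary income: -308.7 + 432.3 + 197.9 + 147.3 = 468.8
Current account = 1619.9 + 131.4 + 468.8 = 2220.1
(Excluded from the current account — financial account: domestic pension funds' purchases of foreign equities 535.8, acquisition of a foreign subsidiary by a resident firm (outward FDI) 488.4, purchases of foreign government bonds by domestic residents 1572.6.)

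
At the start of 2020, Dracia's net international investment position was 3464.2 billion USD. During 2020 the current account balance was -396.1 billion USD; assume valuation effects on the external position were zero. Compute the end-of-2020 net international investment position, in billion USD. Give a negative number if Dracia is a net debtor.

3068.1

With no valuation effects, change in NIIP = current account = -396.1
End-of-year NIIP = 3464.2 + (-396.1) = 3068.1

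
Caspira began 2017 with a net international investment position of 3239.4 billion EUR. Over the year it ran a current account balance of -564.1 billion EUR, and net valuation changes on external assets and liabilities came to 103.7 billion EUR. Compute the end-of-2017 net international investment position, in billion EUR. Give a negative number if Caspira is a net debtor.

2779.0

Change in NIIP = current account + net valuation change = -564.1 + 103.7 = -460.4
End-of-year NIIP = 3239.4 + (-460.4) = 2779.0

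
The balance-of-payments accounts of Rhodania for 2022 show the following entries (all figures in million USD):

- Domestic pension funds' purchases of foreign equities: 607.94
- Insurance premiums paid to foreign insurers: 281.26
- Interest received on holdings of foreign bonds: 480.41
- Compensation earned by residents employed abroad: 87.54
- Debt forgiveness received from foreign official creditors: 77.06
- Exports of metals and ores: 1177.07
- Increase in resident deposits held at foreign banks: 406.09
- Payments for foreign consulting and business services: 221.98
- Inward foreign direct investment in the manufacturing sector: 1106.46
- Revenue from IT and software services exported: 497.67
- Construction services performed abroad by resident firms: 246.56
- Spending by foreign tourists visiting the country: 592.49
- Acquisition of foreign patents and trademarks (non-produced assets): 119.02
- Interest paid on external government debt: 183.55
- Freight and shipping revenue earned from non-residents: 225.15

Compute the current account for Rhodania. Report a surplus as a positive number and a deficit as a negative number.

Goods: 1177.07
Services: 497.67 - 221.98 + 246.56 + 592.49 + 225.15 - 281.26 = 1058.63
Primary income: 480.41 - 183.55 + 87.54 = 384.40
Current account = 1177.07 + 1058.63 + 384.40 = 2620.10
(Excluded from the current account — financial account: domestic pension funds' purchases of foreign equities 607.94, increase in resident deposits held at foreign banks 406.09, inward foreign direct investment in the manufacturing sector 1106.46; capital account: debt forgiveness received from foreign official creditors 77.06, acquisition of foreign patents and trademarks (non-produced assets) 119.02.)

2620.10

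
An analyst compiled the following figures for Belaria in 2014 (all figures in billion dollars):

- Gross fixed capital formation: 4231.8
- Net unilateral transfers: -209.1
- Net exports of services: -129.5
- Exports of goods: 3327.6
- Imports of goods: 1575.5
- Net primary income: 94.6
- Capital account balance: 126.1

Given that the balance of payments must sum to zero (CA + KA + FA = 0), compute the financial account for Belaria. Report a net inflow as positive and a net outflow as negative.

Goods balance = 3327.6 - 1575.5 = 1752.1
Services balance = -129.5
Trade balance (goods + services) = 1752.1 + (-129.5) = 1622.6
Net primary income = 94.6
Net secondary income = -209.1
Current account = 1622.6 + 94.6 + (-209.1) = 1508.1
Financial account = -(1508.1 + 126.1) = -1634.2

-1634.2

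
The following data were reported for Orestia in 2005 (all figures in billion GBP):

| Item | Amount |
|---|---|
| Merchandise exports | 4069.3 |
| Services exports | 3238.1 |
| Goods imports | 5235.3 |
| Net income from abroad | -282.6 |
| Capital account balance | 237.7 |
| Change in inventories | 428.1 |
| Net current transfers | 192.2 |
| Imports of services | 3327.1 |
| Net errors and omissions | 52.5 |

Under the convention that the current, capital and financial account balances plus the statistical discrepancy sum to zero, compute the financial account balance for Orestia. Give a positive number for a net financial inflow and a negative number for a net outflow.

1055.2

Goods balance = 4069.3 - 5235.3 = -1166.0
Services balance = 3238.1 - 3327.1 = -89.0
Trade balance (goods + services) = -1166.0 + (-89.0) = -1255.0
Net primary income = -282.6
Net secondary income = 192.2
Current account = -1255.0 + (-282.6) + 192.2 = -1345.4
Financial account = -(-1345.4 + 237.7 + 52.5) = 1055.2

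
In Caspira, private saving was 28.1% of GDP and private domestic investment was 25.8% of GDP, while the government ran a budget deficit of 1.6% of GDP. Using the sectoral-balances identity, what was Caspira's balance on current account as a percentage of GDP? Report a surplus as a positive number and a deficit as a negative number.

By the sectoral-balances identity, CA = (S_private - I) + (T - G).
Private balance = 28.1 - 25.8 = 2.3
Government balance (T - G) = -1.6
CA = 2.3 + (-1.6) = 0.7

0.7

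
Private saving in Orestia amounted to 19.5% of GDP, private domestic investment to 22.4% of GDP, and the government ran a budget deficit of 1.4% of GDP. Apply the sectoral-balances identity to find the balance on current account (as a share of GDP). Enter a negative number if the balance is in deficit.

By the sectoral-balances identity, CA = (S_private - I) + (T - G).
Private balance = 19.5 - 22.4 = -2.9
Government balance (T - G) = -1.4
CA = -2.9 + (-1.4) = -4.3

-4.3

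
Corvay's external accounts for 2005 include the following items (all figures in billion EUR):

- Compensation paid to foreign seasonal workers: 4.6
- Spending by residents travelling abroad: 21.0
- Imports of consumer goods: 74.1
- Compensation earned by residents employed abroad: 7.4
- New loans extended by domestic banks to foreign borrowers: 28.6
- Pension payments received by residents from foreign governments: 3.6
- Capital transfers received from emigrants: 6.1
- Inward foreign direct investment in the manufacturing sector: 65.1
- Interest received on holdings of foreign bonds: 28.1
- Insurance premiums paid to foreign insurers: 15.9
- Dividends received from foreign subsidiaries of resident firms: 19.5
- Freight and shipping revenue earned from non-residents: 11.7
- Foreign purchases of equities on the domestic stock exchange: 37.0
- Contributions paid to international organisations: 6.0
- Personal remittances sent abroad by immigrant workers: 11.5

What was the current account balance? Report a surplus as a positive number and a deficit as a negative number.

Goods: -74.1
Services: -15.9 + 11.7 - 21.0 = -25.2
Primary income: 19.5 - 4.6 + 7.4 + 28.1 = 50.4
Secondary income: -11.5 + 3.6 - 6.0 = -13.9
Current account = (-74.1) + (-25.2) + 50.4 + (-13.9) = -62.8
(Excluded from the current account — financial account: new loans extended by domestic banks to foreign borrowers 28.6, inward foreign direct investment in the manufacturing sector 65.1, foreign purchases of equities on the domestic stock exchange 37.0; capital account: capital transfers received from emigrants 6.1.)

-62.8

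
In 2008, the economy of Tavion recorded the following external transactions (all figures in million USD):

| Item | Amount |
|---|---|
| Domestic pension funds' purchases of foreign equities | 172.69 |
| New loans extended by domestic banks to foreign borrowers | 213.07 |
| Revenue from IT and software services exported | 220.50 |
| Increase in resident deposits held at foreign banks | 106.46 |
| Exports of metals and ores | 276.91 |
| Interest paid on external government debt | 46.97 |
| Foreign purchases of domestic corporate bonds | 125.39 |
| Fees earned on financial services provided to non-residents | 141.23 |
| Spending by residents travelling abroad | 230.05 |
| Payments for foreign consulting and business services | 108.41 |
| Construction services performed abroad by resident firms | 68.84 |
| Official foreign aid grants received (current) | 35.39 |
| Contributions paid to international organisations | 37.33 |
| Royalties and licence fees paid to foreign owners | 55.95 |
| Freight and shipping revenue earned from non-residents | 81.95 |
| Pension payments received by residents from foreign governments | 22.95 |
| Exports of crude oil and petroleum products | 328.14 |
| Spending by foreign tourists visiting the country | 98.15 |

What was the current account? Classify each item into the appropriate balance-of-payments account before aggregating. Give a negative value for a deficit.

Goods: 328.14 + 276.91 = 605.05
Services: -230.05 - 55.95 + 141.23 + 220.50 + 98.15 + 68.84 + 81.95 - 108.41 = 216.26
Primary income: -46.97
Secondary income: 35.39 - 37.33 + 22.95 = 21.01
Current account = 605.05 + 216.26 + (-46.97) + 21.01 = 795.35
(Excluded from the current account — financial account: domestic pension funds' purchases of foreign equities 172.69, new loans extended by domestic banks to foreign borrowers 213.07, increase in resident deposits held at foreign banks 106.46, foreign purchases of domestic corporate bonds 125.39.)

795.35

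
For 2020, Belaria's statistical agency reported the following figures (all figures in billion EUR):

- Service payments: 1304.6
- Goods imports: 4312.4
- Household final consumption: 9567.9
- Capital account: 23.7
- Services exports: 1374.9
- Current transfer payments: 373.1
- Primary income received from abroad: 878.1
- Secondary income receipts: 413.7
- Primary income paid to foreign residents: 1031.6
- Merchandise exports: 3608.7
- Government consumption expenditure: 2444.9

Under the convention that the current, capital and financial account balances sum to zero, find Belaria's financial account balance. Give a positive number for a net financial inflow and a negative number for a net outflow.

Goods balance = 3608.7 - 4312.4 = -703.7
Services balance = 1374.9 - 1304.6 = 70.3
Trade balance (goods + services) = -703.7 + 70.3 = -633.4
Net primary income = 878.1 - 1031.6 = -153.5
Net secondary income = 413.7 - 373.1 = 40.6
Current account = -633.4 + (-153.5) + 40.6 = -746.3
Financial account = -(-746.3 + 23.7) = 722.6

722.6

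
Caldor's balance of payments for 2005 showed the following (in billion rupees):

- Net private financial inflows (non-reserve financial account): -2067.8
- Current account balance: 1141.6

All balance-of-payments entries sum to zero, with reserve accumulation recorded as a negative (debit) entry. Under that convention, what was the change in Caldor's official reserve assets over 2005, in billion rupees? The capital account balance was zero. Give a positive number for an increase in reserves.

-926.2

Official reserve transactions balance = -(1141.6 + (-2067.8)) = 926.2
An accumulation of reserves is recorded as a debit (negative entry), so the change in the stock of reserves is the negative of that balance.
Change in official reserves = -(926.2) = -926.2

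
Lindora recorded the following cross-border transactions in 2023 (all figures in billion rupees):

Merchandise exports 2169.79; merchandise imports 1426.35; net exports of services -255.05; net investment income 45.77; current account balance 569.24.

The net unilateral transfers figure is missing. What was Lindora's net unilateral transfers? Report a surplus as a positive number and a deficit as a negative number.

35.08

Current account = goods balance + services balance + net primary income + net secondary income
Sum of the known components = 534.16
Net unilateral transfers = CA - (known components) = 569.24 - 534.16 = 35.08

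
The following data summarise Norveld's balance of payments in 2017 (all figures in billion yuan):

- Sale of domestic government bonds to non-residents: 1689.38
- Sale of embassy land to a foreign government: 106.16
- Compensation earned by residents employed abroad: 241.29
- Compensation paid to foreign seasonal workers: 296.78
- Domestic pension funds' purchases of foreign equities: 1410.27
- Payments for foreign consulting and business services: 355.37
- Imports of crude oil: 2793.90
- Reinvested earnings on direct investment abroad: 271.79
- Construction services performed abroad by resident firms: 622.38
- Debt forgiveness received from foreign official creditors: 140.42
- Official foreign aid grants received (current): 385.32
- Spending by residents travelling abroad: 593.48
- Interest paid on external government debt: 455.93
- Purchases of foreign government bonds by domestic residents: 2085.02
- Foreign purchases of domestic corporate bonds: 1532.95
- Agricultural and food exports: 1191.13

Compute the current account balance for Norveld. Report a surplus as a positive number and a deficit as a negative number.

Goods: -2793.90 + 1191.13 = -1602.77
Services: -593.48 + 622.38 - 355.37 = -326.47
Primary income: -455.93 + 241.29 - 296.78 + 271.79 = -239.63
Secondary income: 385.32
Current account = (-1602.77) + (-326.47) + (-239.63) + 385.32 = -1783.55
(Excluded from the current account — financial account: sale of domestic government bonds to non-residents 1689.38, domestic pension funds' purchases of foreign equities 1410.27, purchases of foreign government bonds by domestic residents 2085.02, foreign purchases of domestic corporate bonds 1532.95; capital account: sale of embassy land to a foreign government 106.16, debt forgiveness received from foreign official creditors 140.42.)

-1783.55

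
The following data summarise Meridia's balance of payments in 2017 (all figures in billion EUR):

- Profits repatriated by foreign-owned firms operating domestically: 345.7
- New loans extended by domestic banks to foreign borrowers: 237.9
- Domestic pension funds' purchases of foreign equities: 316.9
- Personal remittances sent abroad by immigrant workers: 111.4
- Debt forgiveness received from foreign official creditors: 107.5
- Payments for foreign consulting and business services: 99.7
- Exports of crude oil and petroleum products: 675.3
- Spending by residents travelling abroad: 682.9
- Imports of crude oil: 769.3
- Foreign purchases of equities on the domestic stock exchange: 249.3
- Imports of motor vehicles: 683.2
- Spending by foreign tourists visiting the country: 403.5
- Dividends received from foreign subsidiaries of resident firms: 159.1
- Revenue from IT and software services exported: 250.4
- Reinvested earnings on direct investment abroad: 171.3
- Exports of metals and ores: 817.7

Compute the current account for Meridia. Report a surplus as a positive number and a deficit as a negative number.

-214.9

Goods: 817.7 - 769.3 - 683.2 + 675.3 = 40.5
Services: 250.4 + 403.5 - 682.9 - 99.7 = -128.7
Primary income: -345.7 + 171.3 + 159.1 = -15.3
Secondary income: -111.4
Current account = 40.5 + (-128.7) + (-15.3) + (-111.4) = -214.9
(Excluded from the current account — financial account: new loans extended by domestic banks to foreign borrowers 237.9, domestic pension funds' purchases of foreign equities 316.9, foreign purchases of equities on the domestic stock exchange 249.3; capital account: debt forgiveness received from foreign official creditors 107.5.)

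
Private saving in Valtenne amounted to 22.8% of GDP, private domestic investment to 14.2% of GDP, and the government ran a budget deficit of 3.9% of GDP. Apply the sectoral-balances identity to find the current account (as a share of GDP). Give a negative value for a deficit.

By the sectoral-balances identity, CA = (S_private - I) + (T - G).
Private balance = 22.8 - 14.2 = 8.6
Government balance (T - G) = -3.9
CA = 8.6 + (-3.9) = 4.7

4.7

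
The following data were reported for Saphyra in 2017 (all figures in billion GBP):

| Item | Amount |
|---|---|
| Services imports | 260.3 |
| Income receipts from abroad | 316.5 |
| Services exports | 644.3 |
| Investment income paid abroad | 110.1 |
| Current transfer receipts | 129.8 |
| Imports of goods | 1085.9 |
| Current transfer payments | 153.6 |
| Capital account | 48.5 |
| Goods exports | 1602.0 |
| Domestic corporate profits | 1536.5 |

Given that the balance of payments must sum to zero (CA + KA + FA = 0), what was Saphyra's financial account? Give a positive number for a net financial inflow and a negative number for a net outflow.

-1131.2

Goods balance = 1602.0 - 1085.9 = 516.1
Services balance = 644.3 - 260.3 = 384.0
Trade balance (goods + services) = 516.1 + 384.0 = 900.1
Net primary income = 316.5 - 110.1 = 206.4
Net secondary income = 129.8 - 153.6 = -23.8
Current account = 900.1 + 206.4 + (-23.8) = 1082.7
Financial account = -(1082.7 + 48.5) = -1131.2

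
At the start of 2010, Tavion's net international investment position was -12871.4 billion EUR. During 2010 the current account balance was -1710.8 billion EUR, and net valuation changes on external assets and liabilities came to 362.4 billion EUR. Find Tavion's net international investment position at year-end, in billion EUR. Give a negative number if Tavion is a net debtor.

-14219.8

Change in NIIP = current account + net valuation change = -1710.8 + 362.4 = -1348.4
End-of-year NIIP = -12871.4 + (-1348.4) = -14219.8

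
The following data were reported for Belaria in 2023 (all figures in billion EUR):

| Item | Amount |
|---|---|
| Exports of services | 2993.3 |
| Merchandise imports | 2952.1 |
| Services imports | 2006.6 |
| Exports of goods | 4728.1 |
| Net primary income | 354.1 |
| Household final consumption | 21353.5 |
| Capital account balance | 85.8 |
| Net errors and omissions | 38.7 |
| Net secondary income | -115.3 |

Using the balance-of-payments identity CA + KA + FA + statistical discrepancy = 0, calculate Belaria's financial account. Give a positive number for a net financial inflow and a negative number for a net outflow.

Goods balance = 4728.1 - 2952.1 = 1776.0
Services balance = 2993.3 - 2006.6 = 986.7
Trade balance (goods + services) = 1776.0 + 986.7 = 2762.7
Net primary income = 354.1
Net secondary income = -115.3
Current account = 2762.7 + 354.1 + (-115.3) = 3001.5
Financial account = -(3001.5 + 85.8 + 38.7) = -3126.0

-3126.0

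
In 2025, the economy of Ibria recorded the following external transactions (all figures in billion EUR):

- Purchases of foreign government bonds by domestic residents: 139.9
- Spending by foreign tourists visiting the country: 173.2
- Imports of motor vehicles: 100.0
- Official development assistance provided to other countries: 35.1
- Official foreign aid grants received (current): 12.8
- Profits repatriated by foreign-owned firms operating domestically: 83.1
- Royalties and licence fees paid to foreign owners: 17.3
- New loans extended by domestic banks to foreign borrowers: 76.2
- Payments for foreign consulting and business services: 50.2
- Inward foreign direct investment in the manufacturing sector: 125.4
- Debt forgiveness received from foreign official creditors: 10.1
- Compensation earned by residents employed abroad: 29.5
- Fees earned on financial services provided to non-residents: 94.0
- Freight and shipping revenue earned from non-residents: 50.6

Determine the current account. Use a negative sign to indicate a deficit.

74.4

Goods: -100.0
Services: -17.3 - 50.2 + 50.6 + 94.0 + 173.2 = 250.3
Primary income: -83.1 + 29.5 = -53.6
Secondary income: 12.8 - 35.1 = -22.3
Current account = (-100.0) + 250.3 + (-53.6) + (-22.3) = 74.4
(Excluded from the current account — financial account: purchases of foreign government bonds by domestic residents 139.9, new loans extended by domestic banks to foreign borrowers 76.2, inward foreign direct investment in the manufacturing sector 125.4; capital account: debt forgiveness received from foreign official creditors 10.1.)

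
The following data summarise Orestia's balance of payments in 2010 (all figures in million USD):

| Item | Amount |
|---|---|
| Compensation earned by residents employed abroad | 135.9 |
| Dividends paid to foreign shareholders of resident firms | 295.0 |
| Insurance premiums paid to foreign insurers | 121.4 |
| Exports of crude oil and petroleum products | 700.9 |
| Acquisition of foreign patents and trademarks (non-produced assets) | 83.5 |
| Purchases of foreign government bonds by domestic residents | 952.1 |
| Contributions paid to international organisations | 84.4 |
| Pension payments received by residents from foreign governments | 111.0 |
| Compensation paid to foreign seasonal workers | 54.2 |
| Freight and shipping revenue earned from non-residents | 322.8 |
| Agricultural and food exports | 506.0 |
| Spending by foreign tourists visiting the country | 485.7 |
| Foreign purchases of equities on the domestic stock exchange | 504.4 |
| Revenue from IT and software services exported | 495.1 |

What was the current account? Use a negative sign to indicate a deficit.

2202.4

Goods: 506.0 + 700.9 = 1206.9
Services: 485.7 - 121.4 + 495.1 + 322.8 = 1182.2
Primary income: -54.2 + 135.9 - 295.0 = -213.3
Secondary income: -84.4 + 111.0 = 26.6
Current account = 1206.9 + 1182.2 + (-213.3) + 26.6 = 2202.4
(Excluded from the current account — capital account: acquisition of foreign patents and trademarks (non-produced assets) 83.5; financial account: purchases of foreign government bonds by domestic residents 952.1, foreign purchases of equities on the domestic stock exchange 504.4.)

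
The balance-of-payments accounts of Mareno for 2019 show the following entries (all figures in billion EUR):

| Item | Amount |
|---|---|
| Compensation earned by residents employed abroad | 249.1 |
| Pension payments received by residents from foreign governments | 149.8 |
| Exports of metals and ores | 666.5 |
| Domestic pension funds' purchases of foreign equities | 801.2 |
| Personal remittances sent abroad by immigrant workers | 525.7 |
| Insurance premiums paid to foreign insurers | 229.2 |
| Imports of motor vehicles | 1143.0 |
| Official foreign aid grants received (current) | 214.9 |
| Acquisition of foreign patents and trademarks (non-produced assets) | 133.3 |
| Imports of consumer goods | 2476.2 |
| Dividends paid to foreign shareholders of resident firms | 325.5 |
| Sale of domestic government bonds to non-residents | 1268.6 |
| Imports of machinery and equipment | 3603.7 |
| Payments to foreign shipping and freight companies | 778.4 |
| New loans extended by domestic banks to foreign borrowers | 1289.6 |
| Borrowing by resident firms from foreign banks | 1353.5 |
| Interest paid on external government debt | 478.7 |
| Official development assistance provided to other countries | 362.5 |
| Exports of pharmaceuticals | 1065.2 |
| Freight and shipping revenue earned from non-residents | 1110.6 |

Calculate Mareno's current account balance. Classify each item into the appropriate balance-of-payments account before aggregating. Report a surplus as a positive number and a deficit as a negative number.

Goods: -1143.0 + 666.5 + 1065.2 - 3603.7 - 2476.2 = -5491.2
Services: -229.2 - 778.4 + 1110.6 = 103.0
Primary income: 249.1 - 478.7 - 325.5 = -555.1
Secondary income: -525.7 - 362.5 + 149.8 + 214.9 = -523.5
Current account = (-5491.2) + 103.0 + (-555.1) + (-523.5) = -6466.8
(Excluded from the current account — financial account: domestic pension funds' purchases of foreign equities 801.2, sale of domestic government bonds to non-residents 1268.6, new loans extended by domestic banks to foreign borrowers 1289.6, borrowing by resident firms from foreign banks 1353.5; capital account: acquisition of foreign patents and trademarks (non-produced assets) 133.3.)

-6466.8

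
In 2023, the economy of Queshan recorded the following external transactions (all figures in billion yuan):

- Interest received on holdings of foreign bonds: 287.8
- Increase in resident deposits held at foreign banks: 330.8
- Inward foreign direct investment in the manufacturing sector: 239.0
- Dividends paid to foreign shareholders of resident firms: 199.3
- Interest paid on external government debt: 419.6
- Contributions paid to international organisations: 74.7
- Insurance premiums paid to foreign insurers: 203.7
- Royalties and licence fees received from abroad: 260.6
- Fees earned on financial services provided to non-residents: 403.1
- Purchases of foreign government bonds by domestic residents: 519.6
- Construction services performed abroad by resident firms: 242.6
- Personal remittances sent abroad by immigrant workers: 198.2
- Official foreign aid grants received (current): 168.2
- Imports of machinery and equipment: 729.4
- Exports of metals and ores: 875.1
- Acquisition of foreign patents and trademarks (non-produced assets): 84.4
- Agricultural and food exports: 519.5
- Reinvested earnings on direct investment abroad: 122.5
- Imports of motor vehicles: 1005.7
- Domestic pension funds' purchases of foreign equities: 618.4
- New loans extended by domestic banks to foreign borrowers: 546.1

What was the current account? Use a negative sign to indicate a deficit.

Goods: -729.4 - 1005.7 + 519.5 + 875.1 = -340.5
Services: -203.7 + 242.6 + 403.1 + 260.6 = 702.6
Primary income: 122.5 - 419.6 - 199.3 + 287.8 = -208.6
Secondary income: -198.2 + 168.2 - 74.7 = -104.7
Current account = (-340.5) + 702.6 + (-208.6) + (-104.7) = 48.8
(Excluded from the current account — financial account: increase in resident deposits held at foreign banks 330.8, inward foreign direct investment in the manufacturing sector 239.0, purchases of foreign government bonds by domestic residents 519.6, domestic pension funds' purchases of foreign equities 618.4, new loans extended by domestic banks to foreign borrowers 546.1; capital account: acquisition of foreign patents and trademarks (non-produced assets) 84.4.)

48.8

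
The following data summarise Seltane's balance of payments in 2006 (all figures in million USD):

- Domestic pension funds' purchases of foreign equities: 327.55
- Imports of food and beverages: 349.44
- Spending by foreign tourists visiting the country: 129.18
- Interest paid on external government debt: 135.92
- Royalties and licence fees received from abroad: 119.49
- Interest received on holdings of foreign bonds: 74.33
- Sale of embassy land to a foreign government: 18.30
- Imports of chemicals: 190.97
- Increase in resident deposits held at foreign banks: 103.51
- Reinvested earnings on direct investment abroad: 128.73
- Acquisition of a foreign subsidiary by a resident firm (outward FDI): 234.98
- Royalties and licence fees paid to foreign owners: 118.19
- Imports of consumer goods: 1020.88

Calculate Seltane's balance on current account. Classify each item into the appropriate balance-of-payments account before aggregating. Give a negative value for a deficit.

-1363.67

Goods: -1020.88 - 349.44 - 190.97 = -1561.29
Services: 119.49 + 129.18 - 118.19 = 130.48
Primary income: 74.33 - 135.92 + 128.73 = 67.14
Current account = (-1561.29) + 130.48 + 67.14 = -1363.67
(Excluded from the current account — financial account: domestic pension funds' purchases of foreign equities 327.55, increase in resident deposits held at foreign banks 103.51, acquisition of a foreign subsidiary by a resident firm (outward FDI) 234.98; capital account: sale of embassy land to a foreign government 18.30.)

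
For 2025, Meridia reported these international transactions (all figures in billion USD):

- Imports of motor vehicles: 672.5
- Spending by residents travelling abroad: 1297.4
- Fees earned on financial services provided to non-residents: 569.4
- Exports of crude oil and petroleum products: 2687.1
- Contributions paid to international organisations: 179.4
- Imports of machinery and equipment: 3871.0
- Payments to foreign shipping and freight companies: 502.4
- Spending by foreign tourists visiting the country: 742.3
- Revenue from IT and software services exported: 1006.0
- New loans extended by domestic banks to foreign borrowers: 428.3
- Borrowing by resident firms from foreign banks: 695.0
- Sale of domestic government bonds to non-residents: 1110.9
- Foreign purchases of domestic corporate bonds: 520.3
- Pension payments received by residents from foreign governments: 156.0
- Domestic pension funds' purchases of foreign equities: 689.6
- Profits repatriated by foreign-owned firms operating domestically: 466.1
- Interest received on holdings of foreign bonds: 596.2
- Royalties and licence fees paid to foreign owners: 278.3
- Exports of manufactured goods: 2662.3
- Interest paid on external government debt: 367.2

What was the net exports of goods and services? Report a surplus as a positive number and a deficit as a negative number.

Goods: -3871.0 + 2662.3 + 2687.1 - 672.5 = 805.9
Services: 1006.0 - 278.3 + 742.3 - 502.4 + 569.4 - 1297.4 = 239.6
Trade balance = 805.9 + 239.6 = 1045.5
(Excluded from the trade balance — secondary income: contributions paid to international organisations 179.4, pension payments received by residents from foreign governments 156.0; financial account: new loans extended by domestic banks to foreign borrowers 428.3, borrowing by resident firms from foreign banks 695.0, sale of domestic government bonds to non-residents 1110.9, foreign purchases of domestic corporate bonds 520.3, domestic pension funds' purchases of foreign equities 689.6; primary income: profits repatriated by foreign-owned firms operating domestically 466.1, interest received on holdings of foreign bonds 596.2, interest paid on external government debt 367.2.)

1045.5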